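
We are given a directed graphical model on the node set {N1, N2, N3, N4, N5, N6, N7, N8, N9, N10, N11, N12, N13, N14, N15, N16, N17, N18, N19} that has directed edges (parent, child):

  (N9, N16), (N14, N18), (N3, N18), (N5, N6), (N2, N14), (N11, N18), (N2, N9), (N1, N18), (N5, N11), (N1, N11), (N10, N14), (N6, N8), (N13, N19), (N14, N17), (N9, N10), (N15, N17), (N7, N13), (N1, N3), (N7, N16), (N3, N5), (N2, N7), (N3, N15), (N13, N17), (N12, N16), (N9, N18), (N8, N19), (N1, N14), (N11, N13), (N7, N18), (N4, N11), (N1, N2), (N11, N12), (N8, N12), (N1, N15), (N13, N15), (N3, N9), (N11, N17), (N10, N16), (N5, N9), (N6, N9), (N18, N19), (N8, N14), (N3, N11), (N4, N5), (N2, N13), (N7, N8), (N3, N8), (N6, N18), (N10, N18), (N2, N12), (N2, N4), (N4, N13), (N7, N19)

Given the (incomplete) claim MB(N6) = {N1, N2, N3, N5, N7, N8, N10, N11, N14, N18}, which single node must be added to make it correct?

N9

Pa(N6) = {N5}.
N6 has children N8, N9, N18.
Other parents of N6's children:
  N8 also has parents N3, N7.
  N9 also has parents N2, N3, N5.
  parents(N18) \ {N6} = {N1, N3, N7, N9, N10, N11, N14}.
MB(N6) = {N1, N2, N3, N5, N7, N8, N9, N10, N11, N14, N18}.
Comparing with the claimed set, N9 is missing.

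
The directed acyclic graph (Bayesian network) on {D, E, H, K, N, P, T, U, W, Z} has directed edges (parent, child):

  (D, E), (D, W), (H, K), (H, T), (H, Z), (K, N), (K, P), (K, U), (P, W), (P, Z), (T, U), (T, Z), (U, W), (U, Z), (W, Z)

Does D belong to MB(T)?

No

Recall MB(v) = parents ∪ children ∪ spouses, where spouses are the other parents of v's children.
T has parent H.
T's children: U, Z.
Other parents of T's children:
  U also has parent K.
  parents(Z) \ {T} = {H, P, U, W}.
MB(T) = {H, K, P, U, W, Z}; D is not in this set.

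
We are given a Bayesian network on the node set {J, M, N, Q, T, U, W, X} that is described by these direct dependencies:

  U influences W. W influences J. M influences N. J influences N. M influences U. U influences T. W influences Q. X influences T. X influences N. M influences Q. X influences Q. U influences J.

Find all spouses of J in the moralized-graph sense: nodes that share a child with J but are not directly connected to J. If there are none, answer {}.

Children of J: N.
  N's other parents are M, X.
Excluding nodes already adjacent to J (N, U, W), the co-parent-only contribution is {M, X}.

{M, X}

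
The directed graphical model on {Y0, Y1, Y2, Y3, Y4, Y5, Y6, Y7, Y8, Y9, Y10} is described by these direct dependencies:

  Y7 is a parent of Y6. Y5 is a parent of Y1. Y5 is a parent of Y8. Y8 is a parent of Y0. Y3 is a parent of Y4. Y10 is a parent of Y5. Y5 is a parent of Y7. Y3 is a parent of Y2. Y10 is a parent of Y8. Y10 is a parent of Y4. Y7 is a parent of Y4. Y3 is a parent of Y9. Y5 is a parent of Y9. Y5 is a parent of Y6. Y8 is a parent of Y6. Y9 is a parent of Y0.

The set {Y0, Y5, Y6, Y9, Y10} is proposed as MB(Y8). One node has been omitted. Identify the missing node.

Recall MB(v) = parents ∪ children ∪ spouses, where spouses are the other parents of v's children.
Y8 has parents Y5, Y10.
Children of Y8: Y0, Y6.
Other parents of Y8's children:
  Y6: Y5, Y7
  Y0: Y9
MB(Y8) = {Y0, Y5, Y6, Y7, Y9, Y10}.
Comparing with the claimed set, Y7 is missing.

Y7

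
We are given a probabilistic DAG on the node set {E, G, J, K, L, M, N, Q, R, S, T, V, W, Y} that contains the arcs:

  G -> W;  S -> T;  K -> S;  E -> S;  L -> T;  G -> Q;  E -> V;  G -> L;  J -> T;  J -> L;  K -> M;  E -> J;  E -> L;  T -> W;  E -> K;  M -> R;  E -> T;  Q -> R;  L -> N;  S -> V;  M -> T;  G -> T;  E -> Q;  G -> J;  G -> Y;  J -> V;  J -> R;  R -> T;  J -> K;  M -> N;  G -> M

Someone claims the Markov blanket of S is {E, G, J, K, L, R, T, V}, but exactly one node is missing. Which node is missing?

M

S has parents E, K.
Ch(S) = {T, V}.
Other parents of S's children:
  parents(T) \ {S} = {E, G, J, L, M, R}.
  V also has parents E, J.
MB(S) = {E, G, J, K, L, M, R, T, V}.
Comparing with the claimed set, M is missing.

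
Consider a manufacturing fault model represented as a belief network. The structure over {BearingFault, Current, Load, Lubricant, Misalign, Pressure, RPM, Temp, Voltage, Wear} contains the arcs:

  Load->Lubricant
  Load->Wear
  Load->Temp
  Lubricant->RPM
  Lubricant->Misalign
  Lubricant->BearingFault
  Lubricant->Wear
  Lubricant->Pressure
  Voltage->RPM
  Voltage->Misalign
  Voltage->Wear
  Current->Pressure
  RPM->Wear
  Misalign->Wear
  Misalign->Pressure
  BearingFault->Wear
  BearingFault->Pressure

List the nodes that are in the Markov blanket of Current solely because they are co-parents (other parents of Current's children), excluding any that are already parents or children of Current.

Children of Current: Pressure.
  parents(Pressure) \ {Current} = {BearingFault, Lubricant, Misalign}.
Excluding nodes already adjacent to Current (Pressure), the co-parent-only contribution is {BearingFault, Lubricant, Misalign}.

{BearingFault, Lubricant, Misalign}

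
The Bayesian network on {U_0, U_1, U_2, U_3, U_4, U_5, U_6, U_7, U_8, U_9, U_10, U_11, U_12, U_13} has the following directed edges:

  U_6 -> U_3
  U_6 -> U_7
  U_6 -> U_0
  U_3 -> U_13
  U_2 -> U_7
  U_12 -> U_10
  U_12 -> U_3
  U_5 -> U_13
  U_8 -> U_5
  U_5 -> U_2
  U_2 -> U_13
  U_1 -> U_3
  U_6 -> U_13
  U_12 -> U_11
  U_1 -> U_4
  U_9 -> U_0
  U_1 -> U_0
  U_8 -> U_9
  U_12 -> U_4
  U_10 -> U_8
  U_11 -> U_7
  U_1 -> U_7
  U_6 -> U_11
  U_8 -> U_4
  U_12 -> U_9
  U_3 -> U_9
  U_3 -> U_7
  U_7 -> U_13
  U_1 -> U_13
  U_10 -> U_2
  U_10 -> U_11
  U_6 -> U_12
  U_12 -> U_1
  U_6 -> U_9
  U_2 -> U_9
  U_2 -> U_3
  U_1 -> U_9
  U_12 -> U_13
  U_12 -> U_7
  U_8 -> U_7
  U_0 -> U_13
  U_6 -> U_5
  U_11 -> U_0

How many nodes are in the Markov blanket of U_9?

Pa(U_9) = {U_1, U_2, U_3, U_6, U_8, U_12}.
Ch(U_9) = {U_0}.
Parents of each child, excluding U_9:
  U_0's other parents are U_1, U_6, U_11.
MB(U_9) = {U_0, U_1, U_2, U_3, U_6, U_8, U_11, U_12}, which has 8 nodes.

8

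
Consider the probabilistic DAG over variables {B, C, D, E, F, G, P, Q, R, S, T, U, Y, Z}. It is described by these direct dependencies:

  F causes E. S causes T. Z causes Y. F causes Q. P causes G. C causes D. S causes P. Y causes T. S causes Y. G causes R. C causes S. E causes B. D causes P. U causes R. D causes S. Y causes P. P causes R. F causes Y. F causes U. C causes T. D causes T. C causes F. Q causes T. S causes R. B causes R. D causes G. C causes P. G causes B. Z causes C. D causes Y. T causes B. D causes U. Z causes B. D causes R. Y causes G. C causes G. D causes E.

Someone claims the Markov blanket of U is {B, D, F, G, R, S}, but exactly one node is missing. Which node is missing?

P

U's children: R.
U's parents: D, F.
Co-parents of U (other parents of its children):
  R: B, D, G, P, S
MB(U) = {B, D, F, G, P, R, S}.
Comparing with the claimed set, P is missing.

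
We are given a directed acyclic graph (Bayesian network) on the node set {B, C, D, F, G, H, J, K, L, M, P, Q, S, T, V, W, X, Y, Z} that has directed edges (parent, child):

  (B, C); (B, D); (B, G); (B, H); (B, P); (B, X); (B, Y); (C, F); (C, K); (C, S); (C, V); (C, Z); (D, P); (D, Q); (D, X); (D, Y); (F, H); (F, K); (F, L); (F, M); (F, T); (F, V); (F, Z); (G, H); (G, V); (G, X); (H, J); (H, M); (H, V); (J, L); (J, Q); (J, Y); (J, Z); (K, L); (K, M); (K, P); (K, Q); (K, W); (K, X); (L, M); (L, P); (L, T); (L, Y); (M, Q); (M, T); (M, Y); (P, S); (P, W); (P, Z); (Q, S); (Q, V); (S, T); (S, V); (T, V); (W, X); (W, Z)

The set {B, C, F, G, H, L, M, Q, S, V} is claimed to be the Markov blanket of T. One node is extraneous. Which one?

The Markov blanket of a node is its parents, its children, and the other parents of its children.
T has child V.
T has parents F, L, M, S.
Parents of each child, excluding T:
  parents(V) \ {T} = {C, F, G, H, Q, S}.
MB(T) = {C, F, G, H, L, M, Q, S, V}.
B is neither a parent, child, nor co-parent of T, so it does not belong.

B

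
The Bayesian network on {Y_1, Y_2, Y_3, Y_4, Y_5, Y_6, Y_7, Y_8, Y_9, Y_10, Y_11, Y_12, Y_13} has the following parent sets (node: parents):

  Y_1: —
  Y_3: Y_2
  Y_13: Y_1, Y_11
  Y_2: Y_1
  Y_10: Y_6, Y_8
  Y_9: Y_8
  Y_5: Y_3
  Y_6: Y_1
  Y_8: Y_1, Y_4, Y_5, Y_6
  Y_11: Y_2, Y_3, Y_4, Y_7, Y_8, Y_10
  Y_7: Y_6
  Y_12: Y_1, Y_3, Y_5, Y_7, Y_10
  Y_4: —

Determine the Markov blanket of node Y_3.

{Y_1, Y_2, Y_4, Y_5, Y_7, Y_8, Y_10, Y_11, Y_12}

The Markov blanket of a node is its parents, its children, and the other parents of its children.
Children of Y_3: Y_5, Y_11, Y_12.
Y_3's parents: Y_2.
Other parents of Y_3's children:
  Y_5 has no other parent.
  parents(Y_11) \ {Y_3} = {Y_2, Y_4, Y_7, Y_8, Y_10}.
  Y_12 also has parents Y_1, Y_5, Y_7, Y_10.
MB(Y_3) = {Y_1, Y_2, Y_4, Y_5, Y_7, Y_8, Y_10, Y_11, Y_12}.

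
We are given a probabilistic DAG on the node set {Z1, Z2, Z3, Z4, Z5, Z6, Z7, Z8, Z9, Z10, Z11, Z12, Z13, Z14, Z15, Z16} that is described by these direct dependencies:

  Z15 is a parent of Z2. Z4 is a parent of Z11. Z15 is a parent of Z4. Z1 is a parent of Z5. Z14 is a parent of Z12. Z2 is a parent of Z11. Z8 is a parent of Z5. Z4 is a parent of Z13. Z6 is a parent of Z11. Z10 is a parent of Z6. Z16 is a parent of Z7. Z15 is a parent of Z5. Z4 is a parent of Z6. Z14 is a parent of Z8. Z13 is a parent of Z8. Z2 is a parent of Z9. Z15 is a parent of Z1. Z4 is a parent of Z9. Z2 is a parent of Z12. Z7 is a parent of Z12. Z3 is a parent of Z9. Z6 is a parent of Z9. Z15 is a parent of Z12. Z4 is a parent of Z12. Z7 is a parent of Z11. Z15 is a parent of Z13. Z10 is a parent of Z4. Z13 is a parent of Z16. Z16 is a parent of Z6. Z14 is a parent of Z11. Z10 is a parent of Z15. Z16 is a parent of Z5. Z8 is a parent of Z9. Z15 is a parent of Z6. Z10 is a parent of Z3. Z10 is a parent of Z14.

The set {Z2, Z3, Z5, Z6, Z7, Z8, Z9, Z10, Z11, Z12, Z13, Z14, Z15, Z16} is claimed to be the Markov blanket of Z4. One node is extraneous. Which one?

Z5

By definition, MB(Z4) is built from Z4's parents, Z4's children, and the co-parents of Z4.
Z4 has parents Z10, Z15.
Children of Z4: Z6, Z9, Z11, Z12, Z13.
Parents of each child, excluding Z4:
  parents(Z13) \ {Z4} = {Z15}.
  parents(Z6) \ {Z4} = {Z10, Z15, Z16}.
  Z12's other parents are Z2, Z7, Z14, Z15.
  Z11 also has parents Z2, Z6, Z7, Z14.
  Z9's other parents are Z2, Z3, Z6, Z8.
MB(Z4) = {Z2, Z3, Z6, Z7, Z8, Z9, Z10, Z11, Z12, Z13, Z14, Z15, Z16}.
Z5 is neither a parent, child, nor co-parent of Z4, so it does not belong.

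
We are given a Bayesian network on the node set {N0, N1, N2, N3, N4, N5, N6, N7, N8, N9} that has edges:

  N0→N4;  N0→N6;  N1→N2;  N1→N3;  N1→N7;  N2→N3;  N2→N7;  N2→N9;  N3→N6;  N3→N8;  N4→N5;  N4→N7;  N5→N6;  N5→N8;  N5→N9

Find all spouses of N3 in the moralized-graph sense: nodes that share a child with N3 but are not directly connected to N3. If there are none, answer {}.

{N0, N5}

Children of N3: N6, N8.
  N6: N0, N5
  N8: N5
Excluding nodes already adjacent to N3 (N1, N2, N6, N8), the co-parent-only contribution is {N0, N5}.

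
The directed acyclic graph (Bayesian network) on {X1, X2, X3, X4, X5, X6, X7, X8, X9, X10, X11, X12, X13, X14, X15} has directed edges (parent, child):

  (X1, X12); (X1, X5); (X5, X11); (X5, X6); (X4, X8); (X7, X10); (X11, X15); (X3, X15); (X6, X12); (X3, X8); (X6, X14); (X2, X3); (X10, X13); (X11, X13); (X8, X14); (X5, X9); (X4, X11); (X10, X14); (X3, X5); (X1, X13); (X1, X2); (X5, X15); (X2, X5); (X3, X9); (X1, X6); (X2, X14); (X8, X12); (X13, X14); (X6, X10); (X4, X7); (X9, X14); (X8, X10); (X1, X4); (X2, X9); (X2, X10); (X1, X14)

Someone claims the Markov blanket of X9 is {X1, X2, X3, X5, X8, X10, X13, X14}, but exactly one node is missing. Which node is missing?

X6

Children of X9: X14.
Parents of X9: X2, X3, X5.
For each child, the remaining parents (spouses of X9):
  parents(X14) \ {X9} = {X1, X2, X6, X8, X10, X13}.
MB(X9) = {X1, X2, X3, X5, X6, X8, X10, X13, X14}.
Comparing with the claimed set, X6 is missing.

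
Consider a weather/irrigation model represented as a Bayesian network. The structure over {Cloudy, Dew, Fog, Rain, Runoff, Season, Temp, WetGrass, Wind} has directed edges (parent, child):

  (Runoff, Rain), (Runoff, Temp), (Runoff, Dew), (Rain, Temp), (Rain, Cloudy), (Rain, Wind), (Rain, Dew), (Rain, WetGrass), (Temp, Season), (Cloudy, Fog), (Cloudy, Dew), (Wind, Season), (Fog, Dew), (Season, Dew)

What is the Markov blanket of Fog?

Fog has child Dew.
Fog has parent Cloudy.
Co-parents of Fog (other parents of its children):
  Dew also has parents Cloudy, Rain, Runoff, Season.
Union: {Cloudy} ∪ {Dew} ∪ {Cloudy, Rain, Runoff, Season} = {Cloudy, Dew, Rain, Runoff, Season}.

{Cloudy, Dew, Rain, Runoff, Season}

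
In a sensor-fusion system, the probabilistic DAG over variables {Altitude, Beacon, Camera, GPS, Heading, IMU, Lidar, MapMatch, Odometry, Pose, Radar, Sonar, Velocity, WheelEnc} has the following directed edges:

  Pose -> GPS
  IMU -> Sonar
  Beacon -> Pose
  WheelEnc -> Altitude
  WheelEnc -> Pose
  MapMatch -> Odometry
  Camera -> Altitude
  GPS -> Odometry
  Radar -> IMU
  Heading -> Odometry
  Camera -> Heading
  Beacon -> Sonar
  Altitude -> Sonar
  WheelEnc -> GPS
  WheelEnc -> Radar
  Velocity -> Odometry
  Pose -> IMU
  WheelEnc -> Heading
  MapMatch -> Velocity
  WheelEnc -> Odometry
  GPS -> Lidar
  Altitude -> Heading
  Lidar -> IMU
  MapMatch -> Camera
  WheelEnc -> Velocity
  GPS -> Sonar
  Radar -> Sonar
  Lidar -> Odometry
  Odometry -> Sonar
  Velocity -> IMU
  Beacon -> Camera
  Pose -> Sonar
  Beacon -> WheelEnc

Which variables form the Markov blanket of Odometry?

{Altitude, Beacon, GPS, Heading, IMU, Lidar, MapMatch, Pose, Radar, Sonar, Velocity, WheelEnc}

Pa(Odometry) = {GPS, Heading, Lidar, MapMatch, Velocity, WheelEnc}.
Odometry's children: Sonar.
For each child, the remaining parents (spouses of Odometry):
  Sonar also has parents Altitude, Beacon, GPS, IMU, Pose, Radar.
So the Markov blanket of Odometry is {Altitude, Beacon, GPS, Heading, IMU, Lidar, MapMatch, Pose, Radar, Sonar, Velocity, WheelEnc}.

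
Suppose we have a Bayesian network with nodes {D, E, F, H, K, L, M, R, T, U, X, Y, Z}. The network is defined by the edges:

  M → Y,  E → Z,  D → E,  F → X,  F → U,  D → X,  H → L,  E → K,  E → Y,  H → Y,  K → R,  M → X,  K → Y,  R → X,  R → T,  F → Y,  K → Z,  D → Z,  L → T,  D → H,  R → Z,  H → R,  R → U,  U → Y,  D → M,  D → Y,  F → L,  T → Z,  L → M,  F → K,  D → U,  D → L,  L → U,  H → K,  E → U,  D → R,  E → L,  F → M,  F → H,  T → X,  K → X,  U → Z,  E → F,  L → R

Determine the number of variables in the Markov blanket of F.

11

The Markov blanket of a node is its parents, its children, and the other parents of its children.
Children of F: H, K, L, M, U, X, Y.
Pa(F) = {E}.
Other parents of F's children:
  H: D
  K: E, H
  L: D, E, H
  M: D, L
  U: D, E, L, R
  X: D, K, M, R, T
  Y: D, E, H, K, M, U
MB(F) = {D, E, H, K, L, M, R, T, U, X, Y}, which has 11 nodes.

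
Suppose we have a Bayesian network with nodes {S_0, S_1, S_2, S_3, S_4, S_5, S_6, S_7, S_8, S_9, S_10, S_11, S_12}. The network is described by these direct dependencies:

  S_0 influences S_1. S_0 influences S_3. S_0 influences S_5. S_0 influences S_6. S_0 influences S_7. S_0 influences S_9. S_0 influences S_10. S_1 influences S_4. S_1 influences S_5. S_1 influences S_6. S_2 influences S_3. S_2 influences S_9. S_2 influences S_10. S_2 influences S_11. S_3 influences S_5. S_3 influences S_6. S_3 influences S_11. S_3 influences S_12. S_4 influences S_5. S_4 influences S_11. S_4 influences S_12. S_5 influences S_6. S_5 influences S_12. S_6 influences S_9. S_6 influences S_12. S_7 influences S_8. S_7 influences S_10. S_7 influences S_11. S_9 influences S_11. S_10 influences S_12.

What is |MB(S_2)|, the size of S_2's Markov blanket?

8

The Markov blanket of a node is its parents, its children, and the other parents of its children.
S_2 has no parents.
S_2's children: S_3, S_9, S_10, S_11.
For each child, the remaining parents (spouses of S_2):
  S_3: S_0
  S_9: S_0, S_6
  S_10: S_0, S_7
  S_11: S_3, S_4, S_7, S_9
MB(S_2) = {S_0, S_3, S_4, S_6, S_7, S_9, S_10, S_11}, which has 8 nodes.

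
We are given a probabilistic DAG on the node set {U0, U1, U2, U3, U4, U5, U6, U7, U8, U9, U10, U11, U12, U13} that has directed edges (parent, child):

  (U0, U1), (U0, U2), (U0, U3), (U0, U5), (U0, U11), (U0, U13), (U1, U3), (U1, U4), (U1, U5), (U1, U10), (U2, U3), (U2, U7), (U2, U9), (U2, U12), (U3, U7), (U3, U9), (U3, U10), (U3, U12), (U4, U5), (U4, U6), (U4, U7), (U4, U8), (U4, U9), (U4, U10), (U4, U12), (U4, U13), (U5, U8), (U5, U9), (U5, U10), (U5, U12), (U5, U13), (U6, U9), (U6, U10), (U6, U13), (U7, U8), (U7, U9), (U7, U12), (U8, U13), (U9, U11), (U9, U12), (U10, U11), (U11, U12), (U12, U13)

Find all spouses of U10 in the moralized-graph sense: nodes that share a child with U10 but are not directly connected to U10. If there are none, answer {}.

{U0, U9}

Children of U10: U11.
  U11 also has parents U0, U9.
Excluding nodes already adjacent to U10 (U1, U3, U4, U5, U6, U11), the co-parent-only contribution is {U0, U9}.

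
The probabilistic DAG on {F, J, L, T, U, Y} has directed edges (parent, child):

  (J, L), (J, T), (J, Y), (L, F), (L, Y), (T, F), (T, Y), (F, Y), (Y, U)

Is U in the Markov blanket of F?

F's parents: L, T.
Children of F: Y.
For each child, the remaining parents (spouses of F):
  Y: J, L, T
MB(F) = {J, L, T, Y}; U is not in this set.

No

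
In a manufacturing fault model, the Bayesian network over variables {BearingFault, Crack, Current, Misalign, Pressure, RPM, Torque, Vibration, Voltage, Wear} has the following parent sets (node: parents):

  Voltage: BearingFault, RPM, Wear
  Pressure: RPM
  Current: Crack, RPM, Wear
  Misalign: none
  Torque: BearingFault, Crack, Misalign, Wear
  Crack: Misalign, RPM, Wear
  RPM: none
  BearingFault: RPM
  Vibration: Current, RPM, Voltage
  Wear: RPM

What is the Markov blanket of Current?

{Crack, RPM, Vibration, Voltage, Wear}

By definition, MB(Current) is built from Current's parents, Current's children, and the co-parents of Current.
Current has child Vibration.
Parents of Current: Crack, RPM, Wear.
Co-parents of Current (other parents of its children):
  Vibration also has parents RPM, Voltage.
Union: {Crack, RPM, Wear} ∪ {Vibration} ∪ {RPM, Voltage} = {Crack, RPM, Vibration, Voltage, Wear}.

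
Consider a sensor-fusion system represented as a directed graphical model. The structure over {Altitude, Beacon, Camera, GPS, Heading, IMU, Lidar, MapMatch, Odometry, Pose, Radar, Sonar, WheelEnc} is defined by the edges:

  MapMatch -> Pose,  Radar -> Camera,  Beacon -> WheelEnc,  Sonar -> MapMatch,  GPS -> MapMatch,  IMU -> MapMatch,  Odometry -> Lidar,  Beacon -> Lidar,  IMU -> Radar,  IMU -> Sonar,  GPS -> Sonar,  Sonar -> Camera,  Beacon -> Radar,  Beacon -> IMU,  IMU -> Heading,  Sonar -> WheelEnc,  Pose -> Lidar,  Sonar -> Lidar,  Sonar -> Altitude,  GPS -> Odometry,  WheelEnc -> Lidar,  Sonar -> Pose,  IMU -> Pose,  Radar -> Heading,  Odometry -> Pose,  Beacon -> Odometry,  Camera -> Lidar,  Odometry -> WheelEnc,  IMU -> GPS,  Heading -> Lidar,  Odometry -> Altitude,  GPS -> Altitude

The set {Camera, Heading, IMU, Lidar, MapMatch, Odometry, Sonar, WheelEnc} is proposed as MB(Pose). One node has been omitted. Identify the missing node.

Beacon

By definition, MB(Pose) is built from Pose's parents, Pose's children, and the co-parents of Pose.
Pose has parents IMU, MapMatch, Odometry, Sonar.
Pose has child Lidar.
Other parents of Pose's children:
  Lidar's other parents are Beacon, Camera, Heading, Odometry, Sonar, WheelEnc.
MB(Pose) = {Beacon, Camera, Heading, IMU, Lidar, MapMatch, Odometry, Sonar, WheelEnc}.
Comparing with the claimed set, Beacon is missing.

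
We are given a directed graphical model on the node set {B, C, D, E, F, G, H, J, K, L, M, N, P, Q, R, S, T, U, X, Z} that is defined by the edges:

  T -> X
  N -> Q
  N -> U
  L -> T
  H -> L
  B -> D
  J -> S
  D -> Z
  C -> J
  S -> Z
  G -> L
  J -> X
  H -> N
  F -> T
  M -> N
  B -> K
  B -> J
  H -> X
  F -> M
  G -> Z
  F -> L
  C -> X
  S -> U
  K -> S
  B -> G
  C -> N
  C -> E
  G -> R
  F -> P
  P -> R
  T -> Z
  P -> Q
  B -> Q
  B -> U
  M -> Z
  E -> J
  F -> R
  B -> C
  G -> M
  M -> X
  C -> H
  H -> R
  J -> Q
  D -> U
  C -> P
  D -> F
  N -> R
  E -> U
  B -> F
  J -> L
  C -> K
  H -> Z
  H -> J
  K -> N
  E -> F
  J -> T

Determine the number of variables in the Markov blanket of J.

15

Pa(J) = {B, C, E, H}.
Ch(J) = {L, Q, S, T, X}.
For each child, the remaining parents (spouses of J):
  L: F, G, H
  Q: B, N, P
  S: K
  T: F, L
  X: C, H, M, T
MB(J) = {B, C, E, F, G, H, K, L, M, N, P, Q, S, T, X}, which has 15 nodes.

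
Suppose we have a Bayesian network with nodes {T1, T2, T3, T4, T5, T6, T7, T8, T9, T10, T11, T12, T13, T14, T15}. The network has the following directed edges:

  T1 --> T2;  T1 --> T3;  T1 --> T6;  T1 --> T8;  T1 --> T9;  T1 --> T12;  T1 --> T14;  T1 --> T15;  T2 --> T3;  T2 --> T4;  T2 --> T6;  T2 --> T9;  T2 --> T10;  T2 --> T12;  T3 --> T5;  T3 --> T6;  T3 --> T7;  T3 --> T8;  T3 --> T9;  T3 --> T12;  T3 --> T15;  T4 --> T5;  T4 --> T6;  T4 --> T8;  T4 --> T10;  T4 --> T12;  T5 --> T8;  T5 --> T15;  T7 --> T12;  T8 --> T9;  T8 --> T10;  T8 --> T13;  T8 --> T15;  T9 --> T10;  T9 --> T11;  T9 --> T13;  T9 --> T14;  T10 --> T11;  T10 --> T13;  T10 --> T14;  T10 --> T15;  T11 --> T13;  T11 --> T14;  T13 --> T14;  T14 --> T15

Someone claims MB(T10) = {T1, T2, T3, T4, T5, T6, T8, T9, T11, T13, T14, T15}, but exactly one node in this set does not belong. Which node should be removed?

Parents of T10: T2, T4, T8, T9.
T10 has children T11, T13, T14, T15.
Parents of each child, excluding T10:
  T11's other parent is T9.
  parents(T13) \ {T10} = {T8, T9, T11}.
  parents(T14) \ {T10} = {T1, T9, T11, T13}.
  T15 also has parents T1, T3, T5, T8, T14.
MB(T10) = {T1, T2, T3, T4, T5, T8, T9, T11, T13, T14, T15}.
T6 is neither a parent, child, nor co-parent of T10, so it does not belong.

T6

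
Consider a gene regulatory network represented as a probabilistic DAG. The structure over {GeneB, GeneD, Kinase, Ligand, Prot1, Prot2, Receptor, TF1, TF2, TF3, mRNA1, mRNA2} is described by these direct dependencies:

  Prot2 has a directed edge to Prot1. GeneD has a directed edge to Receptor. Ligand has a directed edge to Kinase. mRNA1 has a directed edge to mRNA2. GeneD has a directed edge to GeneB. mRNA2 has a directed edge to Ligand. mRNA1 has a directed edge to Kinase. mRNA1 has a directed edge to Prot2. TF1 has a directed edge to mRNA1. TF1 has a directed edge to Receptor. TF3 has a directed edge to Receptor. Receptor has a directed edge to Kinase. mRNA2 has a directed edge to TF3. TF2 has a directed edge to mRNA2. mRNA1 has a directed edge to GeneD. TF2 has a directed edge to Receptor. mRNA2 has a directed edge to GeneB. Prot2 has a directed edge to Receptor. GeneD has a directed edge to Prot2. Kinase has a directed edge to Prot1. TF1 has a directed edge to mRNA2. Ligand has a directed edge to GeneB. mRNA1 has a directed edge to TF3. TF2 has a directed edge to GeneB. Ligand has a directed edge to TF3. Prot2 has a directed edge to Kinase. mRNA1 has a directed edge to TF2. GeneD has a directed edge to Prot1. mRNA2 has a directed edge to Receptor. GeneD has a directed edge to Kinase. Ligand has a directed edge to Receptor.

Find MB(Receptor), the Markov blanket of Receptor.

{GeneD, Kinase, Ligand, Prot2, TF1, TF2, TF3, mRNA1, mRNA2}

The Markov blanket of a node is its parents, its children, and the other parents of its children.
Parents of Receptor: GeneD, Ligand, Prot2, TF1, TF2, TF3, mRNA2.
Receptor's children: Kinase.
Other parents of Receptor's children:
  parents(Kinase) \ {Receptor} = {GeneD, Ligand, Prot2, mRNA1}.
Union: {GeneD, Ligand, Prot2, TF1, TF2, TF3, mRNA2} ∪ {Kinase} ∪ {GeneD, Ligand, Prot2, mRNA1} = {GeneD, Kinase, Ligand, Prot2, TF1, TF2, TF3, mRNA1, mRNA2}.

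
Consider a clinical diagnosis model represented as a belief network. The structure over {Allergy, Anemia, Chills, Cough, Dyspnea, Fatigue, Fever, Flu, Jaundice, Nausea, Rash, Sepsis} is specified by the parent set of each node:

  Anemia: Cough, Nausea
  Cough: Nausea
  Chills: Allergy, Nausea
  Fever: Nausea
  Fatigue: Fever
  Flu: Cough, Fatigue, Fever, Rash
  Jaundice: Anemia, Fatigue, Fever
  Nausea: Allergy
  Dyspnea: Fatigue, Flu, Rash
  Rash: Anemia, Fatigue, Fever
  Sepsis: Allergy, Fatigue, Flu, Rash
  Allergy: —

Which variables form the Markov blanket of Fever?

{Anemia, Cough, Fatigue, Flu, Jaundice, Nausea, Rash}

A node's Markov blanket = Pa ∪ Ch ∪ (parents of Ch other than the node itself).
Pa(Fever) = {Nausea}.
Fever's children: Fatigue, Flu, Jaundice, Rash.
Parents of each child, excluding Fever:
  Fatigue: no additional parents.
  Rash's other parents are Anemia, Fatigue.
  parents(Flu) \ {Fever} = {Cough, Fatigue, Rash}.
  Jaundice also has parents Anemia, Fatigue.
Union: {Nausea} ∪ {Fatigue, Flu, Jaundice, Rash} ∪ {Anemia, Cough, Fatigue, Rash} = {Anemia, Cough, Fatigue, Flu, Jaundice, Nausea, Rash}.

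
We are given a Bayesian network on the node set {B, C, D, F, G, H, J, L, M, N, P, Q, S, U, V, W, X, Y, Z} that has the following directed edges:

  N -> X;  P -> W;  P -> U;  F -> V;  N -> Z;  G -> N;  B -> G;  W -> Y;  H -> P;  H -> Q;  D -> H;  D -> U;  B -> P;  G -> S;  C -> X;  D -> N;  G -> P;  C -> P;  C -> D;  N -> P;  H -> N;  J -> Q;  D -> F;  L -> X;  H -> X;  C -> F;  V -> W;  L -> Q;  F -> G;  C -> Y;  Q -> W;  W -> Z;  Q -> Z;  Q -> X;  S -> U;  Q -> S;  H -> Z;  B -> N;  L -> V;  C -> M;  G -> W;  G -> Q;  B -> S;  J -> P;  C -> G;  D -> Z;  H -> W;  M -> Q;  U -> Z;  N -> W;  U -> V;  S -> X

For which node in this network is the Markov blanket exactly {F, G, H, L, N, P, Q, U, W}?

V

The target node must have every member of {F, G, H, L, N, P, Q, U, W} as a parent, child, or co-parent, and no others.
Parents of V: F, L, U; children: W; co-parents: G, H, N, P, Q.
These exactly cover the given set, so the node is V.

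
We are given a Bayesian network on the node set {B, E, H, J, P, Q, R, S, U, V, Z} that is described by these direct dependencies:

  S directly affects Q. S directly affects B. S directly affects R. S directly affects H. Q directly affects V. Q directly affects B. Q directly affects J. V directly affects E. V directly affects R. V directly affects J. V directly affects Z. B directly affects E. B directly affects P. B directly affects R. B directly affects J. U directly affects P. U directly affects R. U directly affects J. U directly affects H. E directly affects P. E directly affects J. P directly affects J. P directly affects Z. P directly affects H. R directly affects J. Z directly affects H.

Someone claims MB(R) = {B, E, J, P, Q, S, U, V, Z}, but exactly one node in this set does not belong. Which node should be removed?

Z

A node's Markov blanket = Pa ∪ Ch ∪ (parents of Ch other than the node itself).
R has parents B, S, U, V.
Ch(R) = {J}.
Parents of each child, excluding R:
  J: B, E, P, Q, U, V
MB(R) = {B, E, J, P, Q, S, U, V}.
Z is neither a parent, child, nor co-parent of R, so it does not belong.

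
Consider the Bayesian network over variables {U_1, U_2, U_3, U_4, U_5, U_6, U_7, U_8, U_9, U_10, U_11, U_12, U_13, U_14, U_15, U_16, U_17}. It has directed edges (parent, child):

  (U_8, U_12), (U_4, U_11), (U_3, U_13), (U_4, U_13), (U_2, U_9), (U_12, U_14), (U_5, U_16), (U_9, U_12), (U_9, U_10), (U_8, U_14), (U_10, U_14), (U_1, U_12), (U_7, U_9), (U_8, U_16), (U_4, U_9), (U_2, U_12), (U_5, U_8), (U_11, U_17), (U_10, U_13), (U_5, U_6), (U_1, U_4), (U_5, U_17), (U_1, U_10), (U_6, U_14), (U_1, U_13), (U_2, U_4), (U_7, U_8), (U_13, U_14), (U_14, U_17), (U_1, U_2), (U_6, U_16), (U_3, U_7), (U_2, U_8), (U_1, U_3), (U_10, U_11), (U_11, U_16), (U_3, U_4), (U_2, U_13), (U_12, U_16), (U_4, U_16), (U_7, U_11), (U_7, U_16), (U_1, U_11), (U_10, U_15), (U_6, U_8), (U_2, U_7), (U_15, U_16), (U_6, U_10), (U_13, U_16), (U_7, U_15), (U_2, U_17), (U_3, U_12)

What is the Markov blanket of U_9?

The Markov blanket of a node is its parents, its children, and the other parents of its children.
U_9's parents: U_2, U_4, U_7.
Ch(U_9) = {U_10, U_12}.
Other parents of U_9's children:
  parents(U_10) \ {U_9} = {U_1, U_6}.
  U_12 also has parents U_1, U_2, U_3, U_8.
Taking the union gives {U_1, U_2, U_3, U_4, U_6, U_7, U_8, U_10, U_12}.

{U_1, U_2, U_3, U_4, U_6, U_7, U_8, U_10, U_12}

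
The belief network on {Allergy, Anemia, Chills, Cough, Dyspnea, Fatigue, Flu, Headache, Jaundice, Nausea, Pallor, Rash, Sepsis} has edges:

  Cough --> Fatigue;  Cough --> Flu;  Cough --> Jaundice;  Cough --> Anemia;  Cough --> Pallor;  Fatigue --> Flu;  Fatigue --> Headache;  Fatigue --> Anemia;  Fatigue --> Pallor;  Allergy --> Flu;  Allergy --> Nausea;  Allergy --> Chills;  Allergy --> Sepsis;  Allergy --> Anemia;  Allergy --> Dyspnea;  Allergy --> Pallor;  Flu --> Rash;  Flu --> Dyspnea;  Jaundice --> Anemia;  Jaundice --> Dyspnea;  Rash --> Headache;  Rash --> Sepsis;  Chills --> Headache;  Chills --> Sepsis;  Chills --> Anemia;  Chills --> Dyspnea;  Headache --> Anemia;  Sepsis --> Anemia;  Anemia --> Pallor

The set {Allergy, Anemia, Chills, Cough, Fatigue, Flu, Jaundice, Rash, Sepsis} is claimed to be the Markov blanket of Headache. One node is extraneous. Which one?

Parents of Headache: Chills, Fatigue, Rash.
Headache has child Anemia.
Other parents of Headache's children:
  parents(Anemia) \ {Headache} = {Allergy, Chills, Cough, Fatigue, Jaundice, Sepsis}.
MB(Headache) = {Allergy, Anemia, Chills, Cough, Fatigue, Jaundice, Rash, Sepsis}.
Flu is neither a parent, child, nor co-parent of Headache, so it does not belong.

Flu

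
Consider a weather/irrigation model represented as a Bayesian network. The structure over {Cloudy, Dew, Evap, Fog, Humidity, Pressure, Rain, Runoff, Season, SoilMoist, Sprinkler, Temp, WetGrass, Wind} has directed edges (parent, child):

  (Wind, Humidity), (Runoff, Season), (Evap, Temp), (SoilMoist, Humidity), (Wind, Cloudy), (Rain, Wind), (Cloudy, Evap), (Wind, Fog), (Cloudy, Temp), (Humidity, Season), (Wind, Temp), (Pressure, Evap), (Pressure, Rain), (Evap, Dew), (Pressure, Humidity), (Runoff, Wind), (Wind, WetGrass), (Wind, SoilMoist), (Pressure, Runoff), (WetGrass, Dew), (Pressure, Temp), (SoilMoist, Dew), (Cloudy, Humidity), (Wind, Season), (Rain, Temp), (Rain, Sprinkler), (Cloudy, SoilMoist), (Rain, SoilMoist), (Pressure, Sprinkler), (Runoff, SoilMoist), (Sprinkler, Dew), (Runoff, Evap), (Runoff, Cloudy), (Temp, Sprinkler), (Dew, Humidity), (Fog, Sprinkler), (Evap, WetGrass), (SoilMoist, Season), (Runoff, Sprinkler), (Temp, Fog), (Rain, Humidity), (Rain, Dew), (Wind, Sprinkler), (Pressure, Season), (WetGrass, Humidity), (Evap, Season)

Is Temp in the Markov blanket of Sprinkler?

Yes

Temp is a parent of Sprinkler.
So Temp ∈ MB(Sprinkler).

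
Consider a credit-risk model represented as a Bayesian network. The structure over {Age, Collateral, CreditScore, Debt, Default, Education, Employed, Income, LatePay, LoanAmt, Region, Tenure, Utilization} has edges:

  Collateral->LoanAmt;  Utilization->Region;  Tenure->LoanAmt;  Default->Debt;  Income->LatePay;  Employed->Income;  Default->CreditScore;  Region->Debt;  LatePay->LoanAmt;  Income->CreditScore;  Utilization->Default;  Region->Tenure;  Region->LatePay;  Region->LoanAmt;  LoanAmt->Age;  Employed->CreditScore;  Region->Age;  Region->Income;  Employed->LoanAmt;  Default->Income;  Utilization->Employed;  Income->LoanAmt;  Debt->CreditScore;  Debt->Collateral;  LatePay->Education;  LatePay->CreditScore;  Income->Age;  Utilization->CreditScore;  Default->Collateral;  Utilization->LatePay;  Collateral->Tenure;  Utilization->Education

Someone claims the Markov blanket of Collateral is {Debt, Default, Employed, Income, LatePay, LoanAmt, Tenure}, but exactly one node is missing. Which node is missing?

Region

Pa(Collateral) = {Debt, Default}.
Children of Collateral: LoanAmt, Tenure.
Other parents of Collateral's children:
  Tenure: Region
  LoanAmt: Employed, Income, LatePay, Region, Tenure
MB(Collateral) = {Debt, Default, Employed, Income, LatePay, LoanAmt, Region, Tenure}.
Comparing with the claimed set, Region is missing.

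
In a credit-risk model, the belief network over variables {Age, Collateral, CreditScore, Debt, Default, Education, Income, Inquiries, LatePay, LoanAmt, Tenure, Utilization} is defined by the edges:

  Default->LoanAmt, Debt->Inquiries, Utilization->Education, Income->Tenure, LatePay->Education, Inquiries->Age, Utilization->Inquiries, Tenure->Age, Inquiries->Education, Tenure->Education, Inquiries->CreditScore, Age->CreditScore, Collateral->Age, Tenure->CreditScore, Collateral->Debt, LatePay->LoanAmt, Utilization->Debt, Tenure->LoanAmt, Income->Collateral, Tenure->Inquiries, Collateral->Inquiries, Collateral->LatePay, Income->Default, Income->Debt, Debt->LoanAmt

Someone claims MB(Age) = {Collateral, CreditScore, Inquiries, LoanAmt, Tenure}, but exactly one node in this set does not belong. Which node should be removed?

LoanAmt

Age's children: CreditScore.
Age's parents: Collateral, Inquiries, Tenure.
Co-parents of Age (other parents of its children):
  CreditScore: Inquiries, Tenure
MB(Age) = {Collateral, CreditScore, Inquiries, Tenure}.
LoanAmt is neither a parent, child, nor co-parent of Age, so it does not belong.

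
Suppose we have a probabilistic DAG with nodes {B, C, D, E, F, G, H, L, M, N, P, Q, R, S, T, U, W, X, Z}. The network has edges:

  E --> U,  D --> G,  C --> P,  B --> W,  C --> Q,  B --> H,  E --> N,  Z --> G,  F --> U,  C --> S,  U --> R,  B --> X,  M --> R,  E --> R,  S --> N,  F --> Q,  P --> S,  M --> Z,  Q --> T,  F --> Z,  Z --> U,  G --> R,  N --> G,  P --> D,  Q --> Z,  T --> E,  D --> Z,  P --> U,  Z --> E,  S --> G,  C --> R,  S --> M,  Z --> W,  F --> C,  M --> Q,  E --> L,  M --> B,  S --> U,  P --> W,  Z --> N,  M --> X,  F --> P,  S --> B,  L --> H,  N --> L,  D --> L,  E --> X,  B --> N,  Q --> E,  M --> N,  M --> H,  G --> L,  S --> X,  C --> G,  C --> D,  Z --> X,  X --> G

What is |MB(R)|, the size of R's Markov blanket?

5

Parents of R: C, E, G, M, U.
R has no children.
With no children, R has no spouses; the co-parent set is empty.
MB(R) = {C, E, G, M, U}, which has 5 nodes.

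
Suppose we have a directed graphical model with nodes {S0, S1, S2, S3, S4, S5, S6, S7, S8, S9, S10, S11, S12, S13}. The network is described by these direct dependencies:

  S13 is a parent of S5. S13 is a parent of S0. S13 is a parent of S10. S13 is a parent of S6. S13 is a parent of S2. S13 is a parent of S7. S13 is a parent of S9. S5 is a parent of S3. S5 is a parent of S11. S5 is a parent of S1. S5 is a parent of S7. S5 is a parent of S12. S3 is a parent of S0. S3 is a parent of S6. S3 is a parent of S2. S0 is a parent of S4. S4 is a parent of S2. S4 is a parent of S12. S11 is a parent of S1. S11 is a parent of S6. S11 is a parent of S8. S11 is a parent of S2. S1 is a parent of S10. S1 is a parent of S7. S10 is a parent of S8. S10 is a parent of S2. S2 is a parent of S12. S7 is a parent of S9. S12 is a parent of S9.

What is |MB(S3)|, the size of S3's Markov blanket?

8

Recall MB(v) = parents ∪ children ∪ spouses, where spouses are the other parents of v's children.
Pa(S3) = {S5}.
Children of S3: S0, S2, S6.
Other parents of S3's children:
  S0 also has parent S13.
  S6's other parents are S11, S13.
  S2's other parents are S4, S10, S11, S13.
MB(S3) = {S0, S2, S4, S5, S6, S10, S11, S13}, which has 8 nodes.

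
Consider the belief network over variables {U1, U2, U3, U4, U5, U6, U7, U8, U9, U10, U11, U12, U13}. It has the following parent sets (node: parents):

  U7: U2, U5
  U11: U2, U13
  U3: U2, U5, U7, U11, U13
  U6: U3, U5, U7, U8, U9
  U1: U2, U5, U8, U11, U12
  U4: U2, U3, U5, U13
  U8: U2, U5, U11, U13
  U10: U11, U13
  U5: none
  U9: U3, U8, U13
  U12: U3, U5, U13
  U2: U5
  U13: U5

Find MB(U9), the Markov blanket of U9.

The Markov blanket of a node is its parents, its children, and the other parents of its children.
U9 has child U6.
U9's parents: U3, U8, U13.
Other parents of U9's children:
  parents(U6) \ {U9} = {U3, U5, U7, U8}.
So the Markov blanket of U9 is {U3, U5, U6, U7, U8, U13}.

{U3, U5, U6, U7, U8, U13}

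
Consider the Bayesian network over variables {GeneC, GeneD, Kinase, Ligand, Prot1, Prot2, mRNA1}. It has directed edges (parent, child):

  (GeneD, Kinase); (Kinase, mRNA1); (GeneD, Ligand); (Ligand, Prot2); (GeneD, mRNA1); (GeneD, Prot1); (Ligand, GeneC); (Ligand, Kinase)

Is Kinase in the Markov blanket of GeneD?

Yes

Kinase is a child of GeneD.
So Kinase ∈ MB(GeneD).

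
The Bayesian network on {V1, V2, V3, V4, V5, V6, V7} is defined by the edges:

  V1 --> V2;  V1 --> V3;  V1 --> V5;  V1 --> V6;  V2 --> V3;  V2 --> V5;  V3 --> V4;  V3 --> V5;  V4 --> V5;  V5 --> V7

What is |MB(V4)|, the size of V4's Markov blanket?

4

A node's Markov blanket = Pa ∪ Ch ∪ (parents of Ch other than the node itself).
V4 has parent V3.
Ch(V4) = {V5}.
Other parents of V4's children:
  V5 also has parents V1, V2, V3.
MB(V4) = {V1, V2, V3, V5}, which has 4 nodes.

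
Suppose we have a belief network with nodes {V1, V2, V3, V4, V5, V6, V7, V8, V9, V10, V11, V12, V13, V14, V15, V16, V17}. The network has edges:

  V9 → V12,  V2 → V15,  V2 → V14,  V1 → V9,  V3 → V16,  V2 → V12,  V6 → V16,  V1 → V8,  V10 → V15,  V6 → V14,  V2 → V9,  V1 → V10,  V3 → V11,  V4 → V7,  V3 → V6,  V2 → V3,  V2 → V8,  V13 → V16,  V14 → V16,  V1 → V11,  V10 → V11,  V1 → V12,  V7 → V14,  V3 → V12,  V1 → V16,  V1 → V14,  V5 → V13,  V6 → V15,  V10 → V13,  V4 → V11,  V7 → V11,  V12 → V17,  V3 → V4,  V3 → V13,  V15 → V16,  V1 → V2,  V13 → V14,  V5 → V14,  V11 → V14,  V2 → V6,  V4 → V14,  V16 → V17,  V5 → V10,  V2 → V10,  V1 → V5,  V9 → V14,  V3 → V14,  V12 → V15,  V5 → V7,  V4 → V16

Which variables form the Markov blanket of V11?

Parents of V11: V1, V3, V4, V7, V10.
Children of V11: V14.
Co-parents of V11 (other parents of its children):
  parents(V14) \ {V11} = {V1, V2, V3, V4, V5, V6, V7, V9, V13}.
Taking the union gives {V1, V2, V3, V4, V5, V6, V7, V9, V10, V13, V14}.

{V1, V2, V3, V4, V5, V6, V7, V9, V10, V13, V14}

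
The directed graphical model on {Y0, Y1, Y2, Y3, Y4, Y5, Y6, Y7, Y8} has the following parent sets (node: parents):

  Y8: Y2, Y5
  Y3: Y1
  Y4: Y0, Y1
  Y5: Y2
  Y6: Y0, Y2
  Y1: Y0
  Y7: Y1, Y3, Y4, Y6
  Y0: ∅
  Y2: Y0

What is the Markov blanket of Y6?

{Y0, Y1, Y2, Y3, Y4, Y7}

The Markov blanket of a node is its parents, its children, and the other parents of its children.
Parents of Y6: Y0, Y2.
Y6's children: Y7.
For each child, the remaining parents (spouses of Y6):
  parents(Y7) \ {Y6} = {Y1, Y3, Y4}.
MB(Y6) = {Y0, Y1, Y2, Y3, Y4, Y7}.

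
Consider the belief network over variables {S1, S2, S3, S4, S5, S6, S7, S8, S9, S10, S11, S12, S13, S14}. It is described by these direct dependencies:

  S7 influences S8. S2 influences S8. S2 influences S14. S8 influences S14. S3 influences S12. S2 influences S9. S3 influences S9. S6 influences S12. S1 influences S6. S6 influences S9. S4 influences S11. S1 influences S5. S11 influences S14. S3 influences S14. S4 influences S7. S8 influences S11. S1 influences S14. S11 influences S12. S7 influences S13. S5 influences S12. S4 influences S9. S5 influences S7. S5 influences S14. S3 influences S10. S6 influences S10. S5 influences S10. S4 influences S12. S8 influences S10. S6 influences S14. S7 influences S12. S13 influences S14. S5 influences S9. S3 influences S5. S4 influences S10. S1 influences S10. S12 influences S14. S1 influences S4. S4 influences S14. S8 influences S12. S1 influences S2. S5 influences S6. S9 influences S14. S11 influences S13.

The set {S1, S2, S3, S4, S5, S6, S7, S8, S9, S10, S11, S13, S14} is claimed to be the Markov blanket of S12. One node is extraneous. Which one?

S10

By definition, MB(S12) is built from S12's parents, S12's children, and the co-parents of S12.
Pa(S12) = {S3, S4, S5, S6, S7, S8, S11}.
Ch(S12) = {S14}.
Other parents of S12's children:
  S14 also has parents S1, S2, S3, S4, S5, S6, S8, S9, S11, S13.
MB(S12) = {S1, S2, S3, S4, S5, S6, S7, S8, S9, S11, S13, S14}.
S10 is neither a parent, child, nor co-parent of S12, so it does not belong.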